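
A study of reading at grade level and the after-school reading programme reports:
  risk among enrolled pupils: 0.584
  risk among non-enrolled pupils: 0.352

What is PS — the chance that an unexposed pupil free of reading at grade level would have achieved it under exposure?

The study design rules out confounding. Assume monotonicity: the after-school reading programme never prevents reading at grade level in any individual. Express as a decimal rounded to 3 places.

Let p₁ = 0.584, p₀ = 0.352.
Under exogeneity and monotonicity, PS = (p₁ − p₀) / (1 − p₀).
PS = (0.584 − 0.352) / (1 − 0.352) = 0.232 / 0.648 ≈ 0.3580

PS ≈ 0.358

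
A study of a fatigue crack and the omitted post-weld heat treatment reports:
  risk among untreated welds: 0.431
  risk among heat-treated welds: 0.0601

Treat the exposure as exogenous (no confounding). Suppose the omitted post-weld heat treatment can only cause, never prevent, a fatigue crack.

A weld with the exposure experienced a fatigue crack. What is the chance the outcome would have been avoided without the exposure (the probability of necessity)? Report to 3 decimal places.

PN ≈ 0.861

Let p₁ = 0.431, p₀ = 0.0601.
Under exogeneity and monotonicity, PN = (p₁ − p₀) / p₁.
PN = (0.431 − 0.0601) / 0.431 = 0.3709 / 0.431 ≈ 0.8606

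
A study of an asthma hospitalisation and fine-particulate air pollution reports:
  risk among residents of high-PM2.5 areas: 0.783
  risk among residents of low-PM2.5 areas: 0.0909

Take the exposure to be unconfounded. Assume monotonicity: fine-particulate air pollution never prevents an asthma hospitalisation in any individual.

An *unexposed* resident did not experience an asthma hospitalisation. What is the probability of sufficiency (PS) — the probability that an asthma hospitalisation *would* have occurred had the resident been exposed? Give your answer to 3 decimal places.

Let p₁ = 0.783, p₀ = 0.0909.
Under exogeneity and monotonicity, PS = (p₁ − p₀) / (1 − p₀).
PS = (0.783 − 0.0909) / (1 − 0.0909) = 0.6921 / 0.9091 ≈ 0.7613

PS ≈ 0.761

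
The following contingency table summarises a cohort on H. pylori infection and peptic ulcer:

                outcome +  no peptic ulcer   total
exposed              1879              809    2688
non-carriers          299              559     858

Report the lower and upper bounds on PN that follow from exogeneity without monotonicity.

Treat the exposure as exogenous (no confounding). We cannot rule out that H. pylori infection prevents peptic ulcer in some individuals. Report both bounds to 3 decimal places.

p₁ = P(outcome | exposed) = 1879/2688 = 0.69903
p₀ = P(outcome | unexposed) = 299/858 = 0.34848
Under exogeneity alone the bounds on PN are max{0,(p₁−p₀)/p₁} ≤ PN ≤ min{1,(1−p₀)/p₁}.
  lower = (p₁ − p₀)/p₁ = 0.35055 / 0.69903 ≈ 0.5015
  upper = min{1, (1 − p₀)/p₁} = 0.65152 / 0.69903 ≈ 0.9320

0.501 ≤ PN ≤ 0.932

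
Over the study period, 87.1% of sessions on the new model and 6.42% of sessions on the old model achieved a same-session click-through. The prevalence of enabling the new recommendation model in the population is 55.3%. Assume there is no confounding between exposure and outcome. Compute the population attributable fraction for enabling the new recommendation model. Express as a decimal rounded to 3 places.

PAF ≈ 0.874

p₁ = 0.871, p₀ = 0.0642.
Overall risk P(Y=1) = π·p₁ + (1−π)·p₀ = 0.553×0.871 + 0.447×0.0642 = 0.51036.
Under exogeneity, PAF = [P(Y=1) − p₀] / P(Y=1).
PAF = (0.51036 − 0.0642) / 0.51036 ≈ 0.8742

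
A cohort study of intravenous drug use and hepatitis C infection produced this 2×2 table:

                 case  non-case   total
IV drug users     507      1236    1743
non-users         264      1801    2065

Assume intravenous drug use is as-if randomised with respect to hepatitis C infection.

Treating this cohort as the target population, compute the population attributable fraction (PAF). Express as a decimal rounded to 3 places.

PAF ≈ 0.369

p₁ = P(outcome | exposed) = 507/1743 = 0.29088
p₀ = P(outcome | unexposed) = 264/2065 = 0.12785
Exposure prevalence π = 1743/3808 = 0.45772; overall risk P(Y=1) = 0.20247.
Under exogeneity, PAF = [P(Y=1) − p₀]/P(Y=1).
PAF = (0.20247 − 0.12785) / 0.20247 ≈ 0.3686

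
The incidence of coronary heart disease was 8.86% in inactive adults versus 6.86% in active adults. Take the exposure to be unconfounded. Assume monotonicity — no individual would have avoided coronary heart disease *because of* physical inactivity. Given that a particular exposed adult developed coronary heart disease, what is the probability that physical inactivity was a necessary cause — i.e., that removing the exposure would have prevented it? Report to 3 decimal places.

p₁ = 0.0886, p₀ = 0.0686.
Under exogeneity and monotonicity, PN = (p₁ − p₀) / p₁.
PN = (0.0886 − 0.0686) / 0.0886 = 0.02 / 0.0886 ≈ 0.2257

PN ≈ 0.226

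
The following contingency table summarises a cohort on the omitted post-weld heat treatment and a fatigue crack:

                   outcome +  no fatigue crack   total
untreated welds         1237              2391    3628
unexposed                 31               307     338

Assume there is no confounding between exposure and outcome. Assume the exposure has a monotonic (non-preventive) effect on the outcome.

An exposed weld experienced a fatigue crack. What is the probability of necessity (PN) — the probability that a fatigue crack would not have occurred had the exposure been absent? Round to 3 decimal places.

PN ≈ 0.731

p₁ = P(outcome | exposed) = 1237/3628 = 0.34096
p₀ = P(outcome | unexposed) = 31/338 = 0.091716
Under exogeneity and monotonicity, PN = (p₁ − p₀)/p₁.
PN = (0.34096 − 0.091716) / 0.34096 ≈ 0.7310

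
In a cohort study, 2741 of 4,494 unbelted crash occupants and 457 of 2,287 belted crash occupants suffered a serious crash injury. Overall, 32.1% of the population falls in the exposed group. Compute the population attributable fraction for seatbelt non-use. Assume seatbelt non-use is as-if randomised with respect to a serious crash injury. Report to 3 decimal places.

PAF ≈ 0.397

p₁ = P(outcome | exposed) = 2741/4494 = 0.60992
p₀ = P(outcome | unexposed) = 457/2287 = 0.19983
Overall risk P(Y=1) = π·p₁ + (1−π)·p₀ = 0.321×0.60992 + 0.679×0.19983 = 0.33147.
Under exogeneity, PAF = [P(Y=1) − p₀] / P(Y=1).
PAF = (0.33147 − 0.19983) / 0.33147 ≈ 0.3971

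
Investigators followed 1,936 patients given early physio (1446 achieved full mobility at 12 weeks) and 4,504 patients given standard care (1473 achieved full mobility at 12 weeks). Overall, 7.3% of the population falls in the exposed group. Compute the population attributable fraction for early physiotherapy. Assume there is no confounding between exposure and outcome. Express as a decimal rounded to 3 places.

p₁ = P(outcome | exposed) = 1446/1936 = 0.7469
p₀ = P(outcome | unexposed) = 1473/4504 = 0.32704
Overall risk P(Y=1) = π·p₁ + (1−π)·p₀ = 0.073×0.7469 + 0.927×0.32704 = 0.35769.
Under exogeneity, PAF = [P(Y=1) − p₀] / P(Y=1).
PAF = (0.35769 − 0.32704) / 0.35769 ≈ 0.0857

PAF ≈ 0.086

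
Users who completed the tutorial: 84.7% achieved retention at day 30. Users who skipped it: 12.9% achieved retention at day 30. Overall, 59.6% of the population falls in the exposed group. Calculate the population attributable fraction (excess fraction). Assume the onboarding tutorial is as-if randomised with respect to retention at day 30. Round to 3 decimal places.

p₁ = 0.847, p₀ = 0.129.
Overall risk P(Y=1) = π·p₁ + (1−π)·p₀ = 0.596×0.847 + 0.404×0.129 = 0.55693.
Under exogeneity, PAF = [P(Y=1) − p₀] / P(Y=1).
PAF = (0.55693 − 0.129) / 0.55693 ≈ 0.7684

PAF ≈ 0.768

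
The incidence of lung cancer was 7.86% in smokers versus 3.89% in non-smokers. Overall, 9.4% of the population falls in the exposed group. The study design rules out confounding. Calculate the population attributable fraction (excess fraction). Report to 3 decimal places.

PAF ≈ 0.088

p₁ = 0.0786, p₀ = 0.0389.
Overall risk P(Y=1) = π·p₁ + (1−π)·p₀ = 0.094×0.0786 + 0.906×0.0389 = 0.042632.
Under exogeneity, PAF = [P(Y=1) − p₀] / P(Y=1).
PAF = (0.042632 − 0.0389) / 0.042632 ≈ 0.0875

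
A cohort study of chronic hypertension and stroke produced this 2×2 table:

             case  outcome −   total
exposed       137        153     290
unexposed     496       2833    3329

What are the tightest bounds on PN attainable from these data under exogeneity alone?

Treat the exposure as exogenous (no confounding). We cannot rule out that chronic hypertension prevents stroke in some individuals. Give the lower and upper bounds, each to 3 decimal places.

0.685 ≤ PN ≤ 1.000

p₁ = P(outcome | exposed) = 137/290 = 0.47241
p₀ = P(outcome | unexposed) = 496/3329 = 0.14899
Under exogeneity alone the bounds on PN are max{0,(p₁−p₀)/p₁} ≤ PN ≤ min{1,(1−p₀)/p₁}.
  lower = (p₁ − p₀)/p₁ = 0.32342 / 0.47241 ≈ 0.6846
  upper = min{1, (1 − p₀)/p₁} = 0.85101 / 0.47241 ≈ 1.8014 → capped at 1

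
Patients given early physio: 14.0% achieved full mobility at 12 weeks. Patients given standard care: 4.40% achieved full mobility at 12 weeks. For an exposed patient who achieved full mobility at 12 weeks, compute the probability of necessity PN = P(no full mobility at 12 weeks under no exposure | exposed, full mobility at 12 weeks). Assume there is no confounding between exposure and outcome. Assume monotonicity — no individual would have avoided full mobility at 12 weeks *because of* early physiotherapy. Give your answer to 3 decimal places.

PN ≈ 0.686

p₁ = 0.14, p₀ = 0.044.
Under exogeneity and monotonicity, PN = (p₁ − p₀) / p₁.
PN = (0.14 − 0.044) / 0.14 = 0.096 / 0.14 ≈ 0.6857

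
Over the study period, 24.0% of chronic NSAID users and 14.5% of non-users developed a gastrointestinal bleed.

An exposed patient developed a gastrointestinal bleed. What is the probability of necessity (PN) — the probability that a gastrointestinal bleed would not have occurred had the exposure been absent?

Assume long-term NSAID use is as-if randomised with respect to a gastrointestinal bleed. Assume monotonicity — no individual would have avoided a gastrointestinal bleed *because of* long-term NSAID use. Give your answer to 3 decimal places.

p₁ = 0.24, p₀ = 0.145.
Under exogeneity and monotonicity, PN = (p₁ − p₀) / p₁.
PN = (0.24 − 0.145) / 0.24 = 0.095 / 0.24 ≈ 0.3958

PN ≈ 0.396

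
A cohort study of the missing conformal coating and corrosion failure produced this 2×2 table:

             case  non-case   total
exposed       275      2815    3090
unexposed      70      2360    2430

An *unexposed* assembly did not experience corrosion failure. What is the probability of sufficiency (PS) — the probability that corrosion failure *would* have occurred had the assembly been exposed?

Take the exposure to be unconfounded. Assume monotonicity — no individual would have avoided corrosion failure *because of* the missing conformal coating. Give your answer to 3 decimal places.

PS ≈ 0.062

p₁ = P(outcome | exposed) = 275/3090 = 0.088997
p₀ = P(outcome | unexposed) = 70/2430 = 0.028807
Under exogeneity and monotonicity, PS = (p₁ − p₀) / (1 − p₀).
PS = (0.088997 − 0.028807) / (1 − 0.028807) = 0.06019 / 0.97119 ≈ 0.0620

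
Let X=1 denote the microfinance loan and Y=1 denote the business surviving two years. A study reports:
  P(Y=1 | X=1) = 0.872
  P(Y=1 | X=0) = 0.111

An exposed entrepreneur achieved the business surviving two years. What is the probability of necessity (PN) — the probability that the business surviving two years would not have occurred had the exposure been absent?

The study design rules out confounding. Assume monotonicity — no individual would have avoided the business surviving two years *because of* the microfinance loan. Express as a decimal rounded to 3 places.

PN ≈ 0.873

Let p₁ = 0.872, p₀ = 0.111.
Under exogeneity and monotonicity, PN = (p₁ − p₀) / p₁.
PN = (0.872 − 0.111) / 0.872 = 0.761 / 0.872 ≈ 0.8727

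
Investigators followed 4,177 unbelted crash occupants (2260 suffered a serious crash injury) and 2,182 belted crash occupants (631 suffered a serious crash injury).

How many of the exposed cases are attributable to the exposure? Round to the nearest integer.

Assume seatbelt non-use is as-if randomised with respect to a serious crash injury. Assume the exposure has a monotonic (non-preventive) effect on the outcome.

about 1052 cases

p₁ = P(outcome | exposed) = 2260/4177 = 0.54106
p₀ = P(outcome | unexposed) = 631/2182 = 0.28918
PN = (p₁ − p₀)/p₁ = (0.54106 − 0.28918) / 0.54106 ≈ 0.46552.
Attributable cases ≈ PN × (exposed cases) = 0.46552 × 2260 ≈ 1052.08.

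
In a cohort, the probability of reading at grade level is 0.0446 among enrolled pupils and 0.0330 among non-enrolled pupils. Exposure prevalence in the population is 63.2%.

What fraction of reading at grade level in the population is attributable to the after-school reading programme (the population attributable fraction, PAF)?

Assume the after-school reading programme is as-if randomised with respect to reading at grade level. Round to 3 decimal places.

PAF ≈ 0.182

Let p₁ = 0.0446, p₀ = 0.033.
Overall risk P(Y=1) = π·p₁ + (1−π)·p₀ = 0.632×0.0446 + 0.368×0.033 = 0.040331.
Under exogeneity, PAF = [P(Y=1) − p₀] / P(Y=1).
PAF = (0.040331 − 0.033) / 0.040331 ≈ 0.1818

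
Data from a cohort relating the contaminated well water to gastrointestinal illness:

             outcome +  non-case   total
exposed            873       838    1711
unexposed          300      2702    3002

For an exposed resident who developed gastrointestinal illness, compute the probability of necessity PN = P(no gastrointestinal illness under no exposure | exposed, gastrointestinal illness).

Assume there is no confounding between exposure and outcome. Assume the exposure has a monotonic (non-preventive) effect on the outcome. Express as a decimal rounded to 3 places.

p₁ = P(outcome | exposed) = 873/1711 = 0.51023
p₀ = P(outcome | unexposed) = 300/3002 = 0.099933
Under exogeneity and monotonicity, PN = (p₁ − p₀)/p₁.
PN = (0.51023 − 0.099933) / 0.51023 ≈ 0.8041

PN ≈ 0.804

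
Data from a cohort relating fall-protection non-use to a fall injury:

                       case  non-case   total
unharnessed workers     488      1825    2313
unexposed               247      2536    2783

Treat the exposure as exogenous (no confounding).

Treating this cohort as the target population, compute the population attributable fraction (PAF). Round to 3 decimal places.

p₁ = P(outcome | exposed) = 488/2313 = 0.21098
p₀ = P(outcome | unexposed) = 247/2783 = 0.088753
Exposure prevalence π = 2313/5096 = 0.45389; overall risk P(Y=1) = 0.14423.
Under exogeneity, PAF = [P(Y=1) − p₀]/P(Y=1).
PAF = (0.14423 − 0.088753) / 0.14423 ≈ 0.3846

PAF ≈ 0.385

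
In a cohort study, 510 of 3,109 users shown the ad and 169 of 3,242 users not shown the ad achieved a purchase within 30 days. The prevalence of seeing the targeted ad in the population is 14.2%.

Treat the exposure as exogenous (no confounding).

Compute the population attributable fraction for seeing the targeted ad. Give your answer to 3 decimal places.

p₁ = P(outcome | exposed) = 510/3109 = 0.16404
p₀ = P(outcome | unexposed) = 169/3242 = 0.052128
Overall risk P(Y=1) = π·p₁ + (1−π)·p₀ = 0.142×0.16404 + 0.858×0.052128 = 0.06802.
Under exogeneity, PAF = [P(Y=1) − p₀] / P(Y=1).
PAF = (0.06802 − 0.052128) / 0.06802 ≈ 0.2336

PAF ≈ 0.234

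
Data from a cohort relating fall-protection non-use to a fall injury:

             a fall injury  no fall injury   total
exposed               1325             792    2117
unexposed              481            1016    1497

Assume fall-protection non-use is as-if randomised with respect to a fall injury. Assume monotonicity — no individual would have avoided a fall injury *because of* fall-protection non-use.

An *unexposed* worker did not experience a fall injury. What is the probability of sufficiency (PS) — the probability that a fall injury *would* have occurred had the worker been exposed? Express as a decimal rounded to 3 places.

PS ≈ 0.449

p₁ = P(outcome | exposed) = 1325/2117 = 0.62589
p₀ = P(outcome | unexposed) = 481/1497 = 0.32131
Under exogeneity and monotonicity, PS = (p₁ − p₀)/(1 − p₀).
PS = (0.62589 − 0.32131) / 0.67869 ≈ 0.4488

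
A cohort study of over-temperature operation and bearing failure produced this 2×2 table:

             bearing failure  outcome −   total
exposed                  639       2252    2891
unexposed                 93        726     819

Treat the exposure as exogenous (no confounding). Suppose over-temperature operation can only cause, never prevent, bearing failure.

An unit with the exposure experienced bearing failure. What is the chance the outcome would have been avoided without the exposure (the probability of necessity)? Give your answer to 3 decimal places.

p₁ = P(outcome | exposed) = 639/2891 = 0.22103
p₀ = P(outcome | unexposed) = 93/819 = 0.11355
Under exogeneity and monotonicity, PN = (p₁ − p₀) / p₁.
PN = (0.22103 − 0.11355) / 0.22103 = 0.10748 / 0.22103 ≈ 0.4863

PN ≈ 0.486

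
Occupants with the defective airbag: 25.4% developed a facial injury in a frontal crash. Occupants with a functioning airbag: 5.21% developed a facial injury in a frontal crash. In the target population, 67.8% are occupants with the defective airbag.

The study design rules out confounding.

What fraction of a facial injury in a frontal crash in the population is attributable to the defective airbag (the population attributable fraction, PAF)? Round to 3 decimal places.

p₁ = 0.254, p₀ = 0.0521.
Overall risk P(Y=1) = π·p₁ + (1−π)·p₀ = 0.678×0.254 + 0.322×0.0521 = 0.18899.
Under exogeneity, PAF = [P(Y=1) − p₀] / P(Y=1).
PAF = (0.18899 − 0.0521) / 0.18899 ≈ 0.7243

PAF ≈ 0.724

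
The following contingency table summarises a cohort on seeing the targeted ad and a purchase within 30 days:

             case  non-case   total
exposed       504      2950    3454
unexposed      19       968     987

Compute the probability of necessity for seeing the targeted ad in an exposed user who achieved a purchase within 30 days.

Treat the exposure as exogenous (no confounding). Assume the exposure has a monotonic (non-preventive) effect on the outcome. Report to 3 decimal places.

PN ≈ 0.868

p₁ = P(outcome | exposed) = 504/3454 = 0.14592
p₀ = P(outcome | unexposed) = 19/987 = 0.01925
Under exogeneity and monotonicity, PN = (p₁ − p₀)/p₁.
PN = (0.14592 − 0.01925) / 0.14592 ≈ 0.8681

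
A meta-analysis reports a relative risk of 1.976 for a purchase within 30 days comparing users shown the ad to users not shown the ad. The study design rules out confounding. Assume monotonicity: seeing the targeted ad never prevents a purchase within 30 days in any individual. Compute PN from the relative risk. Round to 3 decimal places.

Under exogeneity and monotonicity, PN = (RR − 1) / RR = 1 − 1/RR.
PN = (1.976 − 1) / 1.976 = 0.976 / 1.976 ≈ 0.4939

PN ≈ 0.494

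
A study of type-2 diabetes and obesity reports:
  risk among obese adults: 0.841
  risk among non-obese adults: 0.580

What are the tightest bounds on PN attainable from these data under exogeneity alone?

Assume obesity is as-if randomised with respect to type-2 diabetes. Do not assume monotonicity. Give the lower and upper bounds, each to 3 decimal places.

Let p₁ = 0.841, p₀ = 0.58.
Under exogeneity alone the bounds on PN are max{0,(p₁−p₀)/p₁} ≤ PN ≤ min{1,(1−p₀)/p₁}.
  lower = (p₁ − p₀)/p₁ = 0.261 / 0.841 ≈ 0.3103
  upper = min{1, (1 − p₀)/p₁} = 0.42 / 0.841 ≈ 0.4994

0.310 ≤ PN ≤ 0.499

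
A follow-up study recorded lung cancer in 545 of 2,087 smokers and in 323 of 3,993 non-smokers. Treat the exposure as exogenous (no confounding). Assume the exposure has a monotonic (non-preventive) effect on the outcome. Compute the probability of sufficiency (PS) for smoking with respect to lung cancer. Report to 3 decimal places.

PS ≈ 0.196

p₁ = P(outcome | exposed) = 545/2087 = 0.26114
p₀ = P(outcome | unexposed) = 323/3993 = 0.080892
Under exogeneity and monotonicity, PS = (p₁ − p₀) / (1 − p₀).
PS = (0.26114 − 0.080892) / (1 − 0.080892) = 0.18025 / 0.91911 ≈ 0.1961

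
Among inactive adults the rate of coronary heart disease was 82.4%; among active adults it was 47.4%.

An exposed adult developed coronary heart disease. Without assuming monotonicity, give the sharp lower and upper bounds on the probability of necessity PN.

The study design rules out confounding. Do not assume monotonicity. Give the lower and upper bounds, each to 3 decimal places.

0.425 ≤ PN ≤ 0.638

p₁ = 0.824, p₀ = 0.474.
Under exogeneity alone the bounds on PN are max{0,(p₁−p₀)/p₁} ≤ PN ≤ min{1,(1−p₀)/p₁}.
  lower = (p₁ − p₀)/p₁ = 0.35 / 0.824 ≈ 0.4248
  upper = min{1, (1 − p₀)/p₁} = 0.526 / 0.824 ≈ 0.6383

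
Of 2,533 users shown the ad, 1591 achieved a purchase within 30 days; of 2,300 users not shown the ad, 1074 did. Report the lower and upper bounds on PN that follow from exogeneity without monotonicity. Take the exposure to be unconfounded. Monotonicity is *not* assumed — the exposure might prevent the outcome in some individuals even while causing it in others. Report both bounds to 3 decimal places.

0.257 ≤ PN ≤ 0.849

p₁ = P(outcome | exposed) = 1591/2533 = 0.62811
p₀ = P(outcome | unexposed) = 1074/2300 = 0.46696
Under exogeneity alone the bounds on PN are max{0,(p₁−p₀)/p₁} ≤ PN ≤ min{1,(1−p₀)/p₁}.
  lower = (p₁ − p₀)/p₁ = 0.16115 / 0.62811 ≈ 0.2566
  upper = min{1, (1 − p₀)/p₁} = 0.53304 / 0.62811 ≈ 0.8486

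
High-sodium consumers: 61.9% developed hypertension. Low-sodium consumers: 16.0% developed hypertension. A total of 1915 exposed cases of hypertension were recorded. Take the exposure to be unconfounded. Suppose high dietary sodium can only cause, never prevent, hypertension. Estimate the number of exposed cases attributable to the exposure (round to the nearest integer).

about 1420 cases

p₁ = 0.619, p₀ = 0.16.
PN = (p₁ − p₀)/p₁ = (0.619 − 0.16) / 0.619 ≈ 0.74152.
Attributable cases ≈ PN × (exposed cases) = 0.74152 × 1915 ≈ 1420.01.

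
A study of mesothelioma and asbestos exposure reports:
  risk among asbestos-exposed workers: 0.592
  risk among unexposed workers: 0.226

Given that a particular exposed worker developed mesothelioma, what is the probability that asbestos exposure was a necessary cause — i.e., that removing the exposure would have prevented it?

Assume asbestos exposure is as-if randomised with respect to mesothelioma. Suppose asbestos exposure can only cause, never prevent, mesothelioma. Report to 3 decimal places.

Let p₁ = 0.592, p₀ = 0.226.
Under exogeneity and monotonicity, PN = (p₁ − p₀) / p₁.
PN = (0.592 − 0.226) / 0.592 = 0.366 / 0.592 ≈ 0.6182

PN ≈ 0.618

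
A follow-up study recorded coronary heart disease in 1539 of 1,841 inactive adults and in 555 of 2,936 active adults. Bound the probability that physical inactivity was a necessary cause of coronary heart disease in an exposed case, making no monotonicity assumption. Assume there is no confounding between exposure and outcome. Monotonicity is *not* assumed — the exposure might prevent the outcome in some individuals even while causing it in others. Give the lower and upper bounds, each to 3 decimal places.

0.774 ≤ PN ≤ 0.970

p₁ = P(outcome | exposed) = 1539/1841 = 0.83596
p₀ = P(outcome | unexposed) = 555/2936 = 0.18903
Under exogeneity alone the bounds on PN are max{0,(p₁−p₀)/p₁} ≤ PN ≤ min{1,(1−p₀)/p₁}.
  lower = (p₁ − p₀)/p₁ = 0.64693 / 0.83596 ≈ 0.7739
  upper = min{1, (1 − p₀)/p₁} = 0.81097 / 0.83596 ≈ 0.9701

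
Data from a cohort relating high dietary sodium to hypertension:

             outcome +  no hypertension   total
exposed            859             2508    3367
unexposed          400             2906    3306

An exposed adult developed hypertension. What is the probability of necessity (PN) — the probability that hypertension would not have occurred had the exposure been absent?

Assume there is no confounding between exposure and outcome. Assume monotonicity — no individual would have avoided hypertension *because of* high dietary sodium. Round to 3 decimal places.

PN ≈ 0.526

p₁ = P(outcome | exposed) = 859/3367 = 0.25512
p₀ = P(outcome | unexposed) = 400/3306 = 0.12099
Under exogeneity and monotonicity, PN = (p₁ − p₀)/p₁.
PN = (0.25512 − 0.12099) / 0.25512 ≈ 0.5258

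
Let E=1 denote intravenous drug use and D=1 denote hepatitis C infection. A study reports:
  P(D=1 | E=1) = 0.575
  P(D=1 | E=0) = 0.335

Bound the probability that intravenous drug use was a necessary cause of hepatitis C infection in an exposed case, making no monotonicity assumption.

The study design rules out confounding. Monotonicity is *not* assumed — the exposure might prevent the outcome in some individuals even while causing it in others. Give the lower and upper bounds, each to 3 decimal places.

Let p₁ = 0.575, p₀ = 0.335.
Under exogeneity alone the bounds on PN are max{0,(p₁−p₀)/p₁} ≤ PN ≤ min{1,(1−p₀)/p₁}.
  lower = (p₁ − p₀)/p₁ = 0.24 / 0.575 ≈ 0.4174
  upper = min{1, (1 − p₀)/p₁} = 0.665 / 0.575 ≈ 1.1565 → capped at 1

0.417 ≤ PN ≤ 1.000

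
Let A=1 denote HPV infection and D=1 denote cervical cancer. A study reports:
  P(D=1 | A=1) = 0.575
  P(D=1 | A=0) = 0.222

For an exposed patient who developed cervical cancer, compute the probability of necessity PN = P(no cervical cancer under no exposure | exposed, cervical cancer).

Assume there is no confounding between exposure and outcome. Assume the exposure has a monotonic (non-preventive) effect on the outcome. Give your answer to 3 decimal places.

PN ≈ 0.614

Let p₁ = 0.575, p₀ = 0.222.
Under exogeneity and monotonicity, PN = (p₁ − p₀) / p₁.
PN = (0.575 − 0.222) / 0.575 = 0.353 / 0.575 ≈ 0.6139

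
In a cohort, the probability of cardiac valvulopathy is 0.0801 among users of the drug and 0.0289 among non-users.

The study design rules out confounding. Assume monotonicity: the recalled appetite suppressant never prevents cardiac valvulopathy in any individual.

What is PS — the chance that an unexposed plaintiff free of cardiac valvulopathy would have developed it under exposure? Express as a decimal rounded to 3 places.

PS ≈ 0.053

Let p₁ = 0.0801, p₀ = 0.0289.
Under exogeneity and monotonicity, PS = (p₁ − p₀) / (1 − p₀).
PS = (0.0801 − 0.0289) / (1 − 0.0289) = 0.0512 / 0.9711 ≈ 0.0527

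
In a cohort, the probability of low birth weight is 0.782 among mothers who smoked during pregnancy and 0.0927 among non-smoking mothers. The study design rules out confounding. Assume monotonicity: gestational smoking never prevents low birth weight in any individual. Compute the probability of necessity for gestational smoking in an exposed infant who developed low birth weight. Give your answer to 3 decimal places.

Let p₁ = 0.782, p₀ = 0.0927.
Under exogeneity and monotonicity, PN = (p₁ − p₀) / p₁.
PN = (0.782 − 0.0927) / 0.782 = 0.6893 / 0.782 ≈ 0.8815

PN ≈ 0.881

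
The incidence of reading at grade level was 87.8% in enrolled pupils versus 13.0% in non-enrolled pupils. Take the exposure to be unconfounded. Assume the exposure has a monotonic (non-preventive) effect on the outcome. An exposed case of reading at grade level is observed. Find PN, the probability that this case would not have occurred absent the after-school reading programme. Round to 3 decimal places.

PN ≈ 0.852

p₁ = 0.878, p₀ = 0.13.
Under exogeneity and monotonicity, PN = (p₁ − p₀) / p₁.
PN = (0.878 − 0.13) / 0.878 = 0.748 / 0.878 ≈ 0.8519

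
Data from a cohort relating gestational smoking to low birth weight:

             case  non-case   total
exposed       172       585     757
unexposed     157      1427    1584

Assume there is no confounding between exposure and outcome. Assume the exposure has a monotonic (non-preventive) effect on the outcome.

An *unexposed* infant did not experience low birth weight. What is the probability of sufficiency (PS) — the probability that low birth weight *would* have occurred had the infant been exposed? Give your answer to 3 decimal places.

PS ≈ 0.142

p₁ = P(outcome | exposed) = 172/757 = 0.22721
p₀ = P(outcome | unexposed) = 157/1584 = 0.099116
Under exogeneity and monotonicity, PS = (p₁ − p₀)/(1 − p₀).
PS = (0.22721 − 0.099116) / 0.90088 ≈ 0.1422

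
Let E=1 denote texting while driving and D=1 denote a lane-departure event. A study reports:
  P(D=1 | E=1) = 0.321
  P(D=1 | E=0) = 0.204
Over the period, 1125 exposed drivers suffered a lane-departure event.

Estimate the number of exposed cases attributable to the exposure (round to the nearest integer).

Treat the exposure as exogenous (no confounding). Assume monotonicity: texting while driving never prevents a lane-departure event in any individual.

about 410 cases

Let p₁ = 0.321, p₀ = 0.204.
PN = (p₁ − p₀)/p₁ = (0.321 − 0.204) / 0.321 ≈ 0.36449.
Attributable cases ≈ PN × (exposed cases) = 0.36449 × 1125 ≈ 410.05.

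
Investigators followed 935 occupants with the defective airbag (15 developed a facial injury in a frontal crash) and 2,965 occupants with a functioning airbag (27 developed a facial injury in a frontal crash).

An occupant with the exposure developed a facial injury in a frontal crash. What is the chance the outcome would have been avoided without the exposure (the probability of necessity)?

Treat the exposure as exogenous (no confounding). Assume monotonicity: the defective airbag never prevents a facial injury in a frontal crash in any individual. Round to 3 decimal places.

PN ≈ 0.432

p₁ = P(outcome | exposed) = 15/935 = 0.016043
p₀ = P(outcome | unexposed) = 27/2965 = 0.0091062
Under exogeneity and monotonicity, PN = (p₁ − p₀) / p₁.
PN = (0.016043 − 0.0091062) / 0.016043 = 0.0069365 / 0.016043 ≈ 0.4324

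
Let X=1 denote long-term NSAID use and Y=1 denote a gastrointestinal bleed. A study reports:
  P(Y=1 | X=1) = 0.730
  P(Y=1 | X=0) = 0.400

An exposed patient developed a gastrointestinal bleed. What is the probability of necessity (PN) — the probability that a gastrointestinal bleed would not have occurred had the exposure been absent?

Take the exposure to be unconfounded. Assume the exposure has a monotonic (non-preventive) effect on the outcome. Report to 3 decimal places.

PN ≈ 0.452

Let p₁ = 0.73, p₀ = 0.4.
Under exogeneity and monotonicity, PN = (p₁ − p₀) / p₁.
PN = (0.73 − 0.4) / 0.73 = 0.33 / 0.73 ≈ 0.4521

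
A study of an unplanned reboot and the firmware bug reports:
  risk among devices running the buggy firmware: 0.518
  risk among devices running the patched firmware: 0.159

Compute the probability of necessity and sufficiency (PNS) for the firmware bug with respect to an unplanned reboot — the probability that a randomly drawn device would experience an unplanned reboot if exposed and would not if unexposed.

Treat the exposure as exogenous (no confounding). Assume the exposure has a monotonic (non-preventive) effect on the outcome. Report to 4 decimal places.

PNS ≈ 0.3590

Let p₁ = 0.518, p₀ = 0.159.
Under exogeneity and monotonicity, PNS = p₁ − p₀.
PNS = 0.518 − 0.159 = 0.359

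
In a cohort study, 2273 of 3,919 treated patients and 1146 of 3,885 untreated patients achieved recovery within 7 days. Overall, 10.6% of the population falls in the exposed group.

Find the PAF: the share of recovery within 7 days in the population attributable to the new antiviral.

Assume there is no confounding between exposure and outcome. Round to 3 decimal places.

PAF ≈ 0.093

p₁ = P(outcome | exposed) = 2273/3919 = 0.57999
p₀ = P(outcome | unexposed) = 1146/3885 = 0.29498
Overall risk P(Y=1) = π·p₁ + (1−π)·p₀ = 0.106×0.57999 + 0.894×0.29498 = 0.32519.
Under exogeneity, PAF = [P(Y=1) − p₀] / P(Y=1).
PAF = (0.32519 − 0.29498) / 0.32519 ≈ 0.0929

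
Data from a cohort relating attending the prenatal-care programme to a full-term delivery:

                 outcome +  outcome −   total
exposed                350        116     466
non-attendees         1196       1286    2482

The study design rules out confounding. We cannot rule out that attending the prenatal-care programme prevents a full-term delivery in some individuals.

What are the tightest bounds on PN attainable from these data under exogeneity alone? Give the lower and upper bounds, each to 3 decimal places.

p₁ = P(outcome | exposed) = 350/466 = 0.75107
p₀ = P(outcome | unexposed) = 1196/2482 = 0.48187
Under exogeneity alone the bounds on PN are max{0,(p₁−p₀)/p₁} ≤ PN ≤ min{1,(1−p₀)/p₁}.
  lower = (p₁ − p₀)/p₁ = 0.2692 / 0.75107 ≈ 0.3584
  upper = min{1, (1 − p₀)/p₁} = 0.51813 / 0.75107 ≈ 0.6899

0.358 ≤ PN ≤ 0.690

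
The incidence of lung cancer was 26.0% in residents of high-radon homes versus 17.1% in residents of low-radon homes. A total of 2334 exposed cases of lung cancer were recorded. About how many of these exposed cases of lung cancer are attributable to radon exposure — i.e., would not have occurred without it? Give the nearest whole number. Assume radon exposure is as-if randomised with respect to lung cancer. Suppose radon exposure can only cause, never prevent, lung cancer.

about 799 cases

p₁ = 0.26, p₀ = 0.171.
PN = (p₁ − p₀)/p₁ = (0.26 − 0.171) / 0.26 ≈ 0.34231.
Attributable cases ≈ PN × (exposed cases) = 0.34231 × 2334 ≈ 798.95.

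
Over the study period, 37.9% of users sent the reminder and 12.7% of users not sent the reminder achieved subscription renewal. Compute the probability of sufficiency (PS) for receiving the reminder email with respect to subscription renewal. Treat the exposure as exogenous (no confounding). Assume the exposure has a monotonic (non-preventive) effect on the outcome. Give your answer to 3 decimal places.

p₁ = 0.379, p₀ = 0.127.
Under exogeneity and monotonicity, PS = (p₁ − p₀) / (1 − p₀).
PS = (0.379 − 0.127) / (1 − 0.127) = 0.252 / 0.873 ≈ 0.2887

PS ≈ 0.289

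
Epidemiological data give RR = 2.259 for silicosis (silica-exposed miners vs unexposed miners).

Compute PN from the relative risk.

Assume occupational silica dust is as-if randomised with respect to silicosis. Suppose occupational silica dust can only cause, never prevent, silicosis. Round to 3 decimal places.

PN ≈ 0.557

Under exogeneity and monotonicity, PN = (RR − 1) / RR = 1 − 1/RR.
PN = (2.259 − 1) / 2.259 = 1.259 / 2.259 ≈ 0.5573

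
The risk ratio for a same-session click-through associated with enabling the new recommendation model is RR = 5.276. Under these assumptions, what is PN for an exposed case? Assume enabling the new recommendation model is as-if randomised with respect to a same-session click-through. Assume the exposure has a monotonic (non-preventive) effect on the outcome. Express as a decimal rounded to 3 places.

Under exogeneity and monotonicity, PN = (RR − 1) / RR = 1 − 1/RR.
PN = (5.276 − 1) / 5.276 = 4.276 / 5.276 ≈ 0.8105

PN ≈ 0.810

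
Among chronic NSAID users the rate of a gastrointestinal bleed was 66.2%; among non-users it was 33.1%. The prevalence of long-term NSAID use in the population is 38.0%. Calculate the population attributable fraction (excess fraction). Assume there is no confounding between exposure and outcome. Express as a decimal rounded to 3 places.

PAF ≈ 0.275

p₁ = 0.662, p₀ = 0.331.
Overall risk P(Y=1) = π·p₁ + (1−π)·p₀ = 0.38×0.662 + 0.62×0.331 = 0.45678.
Under exogeneity, PAF = [P(Y=1) − p₀] / P(Y=1).
PAF = (0.45678 − 0.331) / 0.45678 ≈ 0.2754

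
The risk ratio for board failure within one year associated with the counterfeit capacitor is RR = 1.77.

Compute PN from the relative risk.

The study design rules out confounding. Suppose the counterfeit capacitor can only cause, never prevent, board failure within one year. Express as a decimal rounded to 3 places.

Under exogeneity and monotonicity, PN = (RR − 1) / RR = 1 − 1/RR.
PN = (1.77 − 1) / 1.77 = 0.77 / 1.77 ≈ 0.4350

PN ≈ 0.435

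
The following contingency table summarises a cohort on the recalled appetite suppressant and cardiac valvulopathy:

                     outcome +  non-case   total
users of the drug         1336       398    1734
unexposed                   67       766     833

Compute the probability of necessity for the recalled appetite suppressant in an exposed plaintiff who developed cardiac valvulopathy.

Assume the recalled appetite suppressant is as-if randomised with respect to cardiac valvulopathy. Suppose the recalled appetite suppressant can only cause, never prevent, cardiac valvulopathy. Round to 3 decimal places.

PN ≈ 0.896

p₁ = P(outcome | exposed) = 1336/1734 = 0.77047
p₀ = P(outcome | unexposed) = 67/833 = 0.080432
Under exogeneity and monotonicity, PN = (p₁ − p₀)/p₁.
PN = (0.77047 − 0.080432) / 0.77047 ≈ 0.8956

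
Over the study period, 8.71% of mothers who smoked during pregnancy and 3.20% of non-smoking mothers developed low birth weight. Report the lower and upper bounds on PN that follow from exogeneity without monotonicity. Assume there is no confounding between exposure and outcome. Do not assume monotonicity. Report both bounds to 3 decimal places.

p₁ = 0.0871, p₀ = 0.032.
Under exogeneity alone the bounds on PN are max{0,(p₁−p₀)/p₁} ≤ PN ≤ min{1,(1−p₀)/p₁}.
  lower = (p₁ − p₀)/p₁ = 0.0551 / 0.0871 ≈ 0.6326
  upper = min{1, (1 − p₀)/p₁} = 0.968 / 0.0871 ≈ 11.1137 → capped at 1

0.633 ≤ PN ≤ 1.000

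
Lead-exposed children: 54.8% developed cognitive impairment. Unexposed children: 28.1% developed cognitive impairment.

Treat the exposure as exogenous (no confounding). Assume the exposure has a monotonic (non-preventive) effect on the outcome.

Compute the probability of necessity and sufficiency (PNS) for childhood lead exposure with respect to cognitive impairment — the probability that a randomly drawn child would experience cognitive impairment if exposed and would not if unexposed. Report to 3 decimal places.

PNS ≈ 0.267

p₁ = 0.548, p₀ = 0.281.
Under exogeneity and monotonicity, PNS = p₁ − p₀.
PNS = 0.548 − 0.281 = 0.267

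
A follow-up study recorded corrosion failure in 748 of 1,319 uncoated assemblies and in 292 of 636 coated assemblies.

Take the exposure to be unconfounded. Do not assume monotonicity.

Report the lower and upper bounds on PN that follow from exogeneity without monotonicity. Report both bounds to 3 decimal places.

p₁ = P(outcome | exposed) = 748/1319 = 0.5671
p₀ = P(outcome | unexposed) = 292/636 = 0.45912
Under exogeneity alone the bounds on PN are max{0,(p₁−p₀)/p₁} ≤ PN ≤ min{1,(1−p₀)/p₁}.
  lower = (p₁ − p₀)/p₁ = 0.10798 / 0.5671 ≈ 0.1904
  upper = min{1, (1 − p₀)/p₁} = 0.54088 / 0.5671 ≈ 0.9538

0.190 ≤ PN ≤ 0.954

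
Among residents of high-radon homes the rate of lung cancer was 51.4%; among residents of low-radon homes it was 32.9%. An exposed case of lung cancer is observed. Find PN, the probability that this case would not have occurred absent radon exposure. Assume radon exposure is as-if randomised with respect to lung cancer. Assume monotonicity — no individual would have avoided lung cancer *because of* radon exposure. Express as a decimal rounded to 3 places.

PN ≈ 0.360

p₁ = 0.514, p₀ = 0.329.
Under exogeneity and monotonicity, PN = (p₁ − p₀) / p₁.
PN = (0.514 − 0.329) / 0.514 = 0.185 / 0.514 ≈ 0.3599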